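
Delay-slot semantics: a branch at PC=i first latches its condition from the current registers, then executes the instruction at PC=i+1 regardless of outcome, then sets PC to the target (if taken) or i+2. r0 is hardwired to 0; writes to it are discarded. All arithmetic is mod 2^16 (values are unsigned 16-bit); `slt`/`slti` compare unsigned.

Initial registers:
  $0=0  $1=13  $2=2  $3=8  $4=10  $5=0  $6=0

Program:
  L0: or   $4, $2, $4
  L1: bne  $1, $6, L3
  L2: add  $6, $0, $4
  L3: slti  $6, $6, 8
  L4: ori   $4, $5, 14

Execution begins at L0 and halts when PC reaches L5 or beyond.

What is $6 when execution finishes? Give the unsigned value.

#0 or   $4, $2, $4 ; 0/13/2/8/10/0/0
#1 bne  $1, $6, L3 ; 0/13/2/8/10/0/0 ; →target
#2 add  $6, $0, $4 ; 0/13/2/8/10/0/10
#3 slti  $6, $6, 8 ; 0/13/2/8/10/0/0
#4 ori   $4, $5, 14 ; 0/13/2/8/14/0/0

0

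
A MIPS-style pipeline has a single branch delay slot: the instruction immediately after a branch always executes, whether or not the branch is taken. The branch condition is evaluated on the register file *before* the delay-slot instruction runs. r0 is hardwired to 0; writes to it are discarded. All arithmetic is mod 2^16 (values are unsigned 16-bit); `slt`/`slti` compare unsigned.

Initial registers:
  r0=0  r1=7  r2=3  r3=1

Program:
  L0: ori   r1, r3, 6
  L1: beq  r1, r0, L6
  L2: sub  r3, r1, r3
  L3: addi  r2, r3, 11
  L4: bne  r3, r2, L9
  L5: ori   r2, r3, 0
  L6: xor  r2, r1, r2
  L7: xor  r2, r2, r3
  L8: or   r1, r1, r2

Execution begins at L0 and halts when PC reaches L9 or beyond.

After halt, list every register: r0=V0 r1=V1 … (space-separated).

r0=0 r1=7 r2=6 r3=6

#0 ori   r1, r3, 6 ; 0/7/3/1
#1 beq  r1, r0, L6 ; 0/7/3/1 ; →fallthru
#2 sub  r3, r1, r3 ; 0/7/3/6
#3 addi  r2, r3, 11 ; 0/7/17/6
#4 bne  r3, r2, L9 ; 0/7/17/6 ; →target
#5 ori   r2, r3, 0 ; 0/7/6/6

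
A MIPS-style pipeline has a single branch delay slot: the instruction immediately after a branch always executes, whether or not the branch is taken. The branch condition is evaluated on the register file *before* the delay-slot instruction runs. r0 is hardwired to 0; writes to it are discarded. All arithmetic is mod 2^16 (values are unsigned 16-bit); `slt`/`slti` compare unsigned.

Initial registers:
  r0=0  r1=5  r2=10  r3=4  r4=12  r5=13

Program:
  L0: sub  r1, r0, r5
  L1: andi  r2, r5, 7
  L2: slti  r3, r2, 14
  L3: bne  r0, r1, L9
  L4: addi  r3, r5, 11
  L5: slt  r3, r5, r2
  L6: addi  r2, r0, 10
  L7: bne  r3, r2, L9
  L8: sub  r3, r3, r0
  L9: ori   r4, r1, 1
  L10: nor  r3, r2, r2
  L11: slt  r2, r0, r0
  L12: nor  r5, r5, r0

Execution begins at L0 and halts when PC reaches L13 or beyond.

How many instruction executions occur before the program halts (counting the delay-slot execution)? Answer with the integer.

9

[0] sub  r1, r0, r5  →  {r0:0, r1:65523, r2:10, r3:4, r4:12, r5:13}
[1] andi  r2, r5, 7  →  {r0:0, r1:65523, r2:5, r3:4, r4:12, r5:13}
[2] slti  r3, r2, 14  →  {r0:0, r1:65523, r2:5, r3:1, r4:12, r5:13}
[3] bne  r0, r1, L9  →  {r0:0, r1:65523, r2:5, r3:1, r4:12, r5:13}  ⟨branch taken⟩
[4] addi  r3, r5, 11  →  {r0:0, r1:65523, r2:5, r3:24, r4:12, r5:13}
[9] ori   r4, r1, 1  →  {r0:0, r1:65523, r2:5, r3:24, r4:65523, r5:13}
[10] nor  r3, r2, r2  →  {r0:0, r1:65523, r2:5, r3:65530, r4:65523, r5:13}
[11] slt  r2, r0, r0  →  {r0:0, r1:65523, r2:0, r3:65530, r4:65523, r5:13}
[12] nor  r5, r5, r0  →  {r0:0, r1:65523, r2:0, r3:65530, r4:65523, r5:65522}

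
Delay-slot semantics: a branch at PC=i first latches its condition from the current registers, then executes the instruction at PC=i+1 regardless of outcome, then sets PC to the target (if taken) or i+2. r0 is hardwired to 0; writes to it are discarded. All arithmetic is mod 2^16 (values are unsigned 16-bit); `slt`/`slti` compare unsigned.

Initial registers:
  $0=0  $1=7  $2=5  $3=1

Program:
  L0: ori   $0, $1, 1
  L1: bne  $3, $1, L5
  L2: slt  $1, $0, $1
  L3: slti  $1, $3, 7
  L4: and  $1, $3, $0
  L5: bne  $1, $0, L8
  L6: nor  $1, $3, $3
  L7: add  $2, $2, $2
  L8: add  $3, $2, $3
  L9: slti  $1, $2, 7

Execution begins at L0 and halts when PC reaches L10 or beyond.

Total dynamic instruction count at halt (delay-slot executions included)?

#0 ori   $0, $1, 1 ; 0/7/5/1
#1 bne  $3, $1, L5 ; 0/7/5/1 ; →target
#2 slt  $1, $0, $1 ; 0/1/5/1
#5 bne  $1, $0, L8 ; 0/1/5/1 ; →target
#6 nor  $1, $3, $3 ; 0/65534/5/1
#8 add  $3, $2, $3 ; 0/65534/5/6
#9 slti  $1, $2, 7 ; 0/1/5/6

7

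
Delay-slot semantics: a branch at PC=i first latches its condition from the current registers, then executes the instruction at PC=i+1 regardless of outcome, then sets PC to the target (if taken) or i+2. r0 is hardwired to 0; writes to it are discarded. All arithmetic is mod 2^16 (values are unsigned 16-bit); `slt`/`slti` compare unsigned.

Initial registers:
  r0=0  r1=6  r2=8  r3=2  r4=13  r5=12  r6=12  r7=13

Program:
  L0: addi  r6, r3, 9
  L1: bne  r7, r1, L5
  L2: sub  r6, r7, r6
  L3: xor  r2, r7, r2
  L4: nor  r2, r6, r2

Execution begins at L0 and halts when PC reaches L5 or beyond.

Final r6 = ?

2

[0] addi  r6, r3, 9  →  {r0:0, r1:6, r2:8, r3:2, r4:13, r5:12, r6:11, r7:13}
[1] bne  r7, r1, L5  →  {r0:0, r1:6, r2:8, r3:2, r4:13, r5:12, r6:11, r7:13}  ⟨branch taken⟩
[2] sub  r6, r7, r6  →  {r0:0, r1:6, r2:8, r3:2, r4:13, r5:12, r6:2, r7:13}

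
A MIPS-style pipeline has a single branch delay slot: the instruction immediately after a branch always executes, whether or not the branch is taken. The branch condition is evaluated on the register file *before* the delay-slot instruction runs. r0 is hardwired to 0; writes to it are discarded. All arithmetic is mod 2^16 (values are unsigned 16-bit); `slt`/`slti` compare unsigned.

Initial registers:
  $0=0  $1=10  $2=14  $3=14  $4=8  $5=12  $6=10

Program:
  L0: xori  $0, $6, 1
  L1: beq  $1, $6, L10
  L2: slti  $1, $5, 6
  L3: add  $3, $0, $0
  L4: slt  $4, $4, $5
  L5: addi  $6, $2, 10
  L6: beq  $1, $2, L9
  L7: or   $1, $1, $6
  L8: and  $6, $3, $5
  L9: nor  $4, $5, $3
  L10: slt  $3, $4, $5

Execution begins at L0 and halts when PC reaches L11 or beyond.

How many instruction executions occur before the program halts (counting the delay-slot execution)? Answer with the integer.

#0 xori  $0, $6, 1 ; 0/10/14/14/8/12/10
#1 beq  $1, $6, L10 ; 0/10/14/14/8/12/10 ; →target
#2 slti  $1, $5, 6 ; 0/0/14/14/8/12/10
#10 slt  $3, $4, $5 ; 0/0/14/1/8/12/10

4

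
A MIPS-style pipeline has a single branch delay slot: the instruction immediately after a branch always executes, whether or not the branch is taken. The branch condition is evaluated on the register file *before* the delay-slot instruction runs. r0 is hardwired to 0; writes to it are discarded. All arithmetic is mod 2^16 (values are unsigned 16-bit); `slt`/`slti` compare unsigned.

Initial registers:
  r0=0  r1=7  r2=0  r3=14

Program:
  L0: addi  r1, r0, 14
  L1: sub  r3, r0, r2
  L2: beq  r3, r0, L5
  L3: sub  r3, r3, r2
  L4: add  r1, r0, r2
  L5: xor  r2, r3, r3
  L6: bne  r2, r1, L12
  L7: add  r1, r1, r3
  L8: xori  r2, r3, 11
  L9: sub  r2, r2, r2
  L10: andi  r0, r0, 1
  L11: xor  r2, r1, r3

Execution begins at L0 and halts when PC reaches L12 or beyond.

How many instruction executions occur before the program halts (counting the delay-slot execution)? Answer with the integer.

PC=0  addi  r1, r0, 14       | r0=0 r1=14 r2=0 r3=14
PC=1  sub  r3, r0, r2        | r0=0 r1=14 r2=0 r3=0
PC=2  beq  r3, r0, L5        | r0=0 r1=14 r2=0 r3=0  [TAKEN]
PC=3  sub  r3, r3, r2        | r0=0 r1=14 r2=0 r3=0
PC=5  xor  r2, r3, r3        | r0=0 r1=14 r2=0 r3=0
PC=6  bne  r2, r1, L12       | r0=0 r1=14 r2=0 r3=0  [TAKEN]
PC=7  add  r1, r1, r3        | r0=0 r1=14 r2=0 r3=0

7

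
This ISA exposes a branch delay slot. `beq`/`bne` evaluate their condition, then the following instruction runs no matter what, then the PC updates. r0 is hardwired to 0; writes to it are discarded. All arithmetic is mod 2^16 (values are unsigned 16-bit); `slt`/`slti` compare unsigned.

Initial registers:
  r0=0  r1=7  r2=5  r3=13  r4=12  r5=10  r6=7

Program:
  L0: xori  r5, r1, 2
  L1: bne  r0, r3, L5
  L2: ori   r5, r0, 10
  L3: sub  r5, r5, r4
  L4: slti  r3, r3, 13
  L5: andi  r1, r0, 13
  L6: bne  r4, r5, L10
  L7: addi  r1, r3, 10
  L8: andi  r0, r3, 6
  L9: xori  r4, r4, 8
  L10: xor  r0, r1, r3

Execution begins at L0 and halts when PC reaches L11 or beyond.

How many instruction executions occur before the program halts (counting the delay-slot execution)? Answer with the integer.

  step pc=0: xori  r5, r1, 2  regs=(0,7,5,13,12,5,7)
  step pc=1: bne  r0, r3, L5  cond=T  regs=(0,7,5,13,12,5,7)
  step pc=2: ori   r5, r0, 10  regs=(0,7,5,13,12,10,7)
  step pc=5: andi  r1, r0, 13  regs=(0,0,5,13,12,10,7)
  step pc=6: bne  r4, r5, L10  cond=T  regs=(0,0,5,13,12,10,7)
  step pc=7: addi  r1, r3, 10  regs=(0,23,5,13,12,10,7)
  step pc=10: xor  r0, r1, r3  regs=(0,23,5,13,12,10,7)

7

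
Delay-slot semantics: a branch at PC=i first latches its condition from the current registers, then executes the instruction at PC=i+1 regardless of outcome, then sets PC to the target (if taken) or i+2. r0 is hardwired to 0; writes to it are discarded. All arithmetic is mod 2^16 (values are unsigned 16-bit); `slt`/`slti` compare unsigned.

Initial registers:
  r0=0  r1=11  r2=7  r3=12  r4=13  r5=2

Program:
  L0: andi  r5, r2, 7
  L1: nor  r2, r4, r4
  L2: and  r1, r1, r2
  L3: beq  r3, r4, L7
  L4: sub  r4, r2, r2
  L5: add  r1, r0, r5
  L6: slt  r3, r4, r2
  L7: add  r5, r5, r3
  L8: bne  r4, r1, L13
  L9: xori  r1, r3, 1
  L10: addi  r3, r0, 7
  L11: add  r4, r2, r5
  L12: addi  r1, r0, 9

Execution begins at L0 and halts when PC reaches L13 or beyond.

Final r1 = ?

0

  step pc=0: andi  r5, r2, 7  regs=(0,11,7,12,13,7)
  step pc=1: nor  r2, r4, r4  regs=(0,11,65522,12,13,7)
  step pc=2: and  r1, r1, r2  regs=(0,2,65522,12,13,7)
  step pc=3: beq  r3, r4, L7  cond=F  regs=(0,2,65522,12,13,7)
  step pc=4: sub  r4, r2, r2  regs=(0,2,65522,12,0,7)
  step pc=5: add  r1, r0, r5  regs=(0,7,65522,12,0,7)
  step pc=6: slt  r3, r4, r2  regs=(0,7,65522,1,0,7)
  step pc=7: add  r5, r5, r3  regs=(0,7,65522,1,0,8)
  step pc=8: bne  r4, r1, L13  cond=T  regs=(0,7,65522,1,0,8)
  step pc=9: xori  r1, r3, 1  regs=(0,0,65522,1,0,8)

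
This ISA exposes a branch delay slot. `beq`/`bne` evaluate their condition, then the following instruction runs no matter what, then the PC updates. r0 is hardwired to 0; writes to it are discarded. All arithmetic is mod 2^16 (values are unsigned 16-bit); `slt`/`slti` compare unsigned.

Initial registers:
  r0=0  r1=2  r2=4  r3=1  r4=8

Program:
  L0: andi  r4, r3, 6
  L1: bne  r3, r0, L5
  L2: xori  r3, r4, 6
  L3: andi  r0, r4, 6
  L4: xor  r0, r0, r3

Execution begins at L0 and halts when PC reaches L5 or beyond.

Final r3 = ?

6

PC=0  andi  r4, r3, 6        | r0=0 r1=2 r2=4 r3=1 r4=0
PC=1  bne  r3, r0, L5        | r0=0 r1=2 r2=4 r3=1 r4=0  [TAKEN]
PC=2  xori  r3, r4, 6        | r0=0 r1=2 r2=4 r3=6 r4=0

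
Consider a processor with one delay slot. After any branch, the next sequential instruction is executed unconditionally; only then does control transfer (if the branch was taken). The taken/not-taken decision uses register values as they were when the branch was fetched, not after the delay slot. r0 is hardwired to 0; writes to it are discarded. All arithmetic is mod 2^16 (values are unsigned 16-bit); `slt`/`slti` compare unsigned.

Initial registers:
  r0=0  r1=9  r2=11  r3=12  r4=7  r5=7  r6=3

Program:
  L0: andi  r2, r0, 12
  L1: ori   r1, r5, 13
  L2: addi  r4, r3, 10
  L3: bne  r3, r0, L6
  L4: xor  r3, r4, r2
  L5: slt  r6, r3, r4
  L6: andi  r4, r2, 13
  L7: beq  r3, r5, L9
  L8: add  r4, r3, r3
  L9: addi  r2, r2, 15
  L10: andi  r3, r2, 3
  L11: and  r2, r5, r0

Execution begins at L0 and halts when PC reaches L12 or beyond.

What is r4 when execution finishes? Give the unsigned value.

  step pc=0: andi  r2, r0, 12  regs=(0,9,0,12,7,7,3)
  step pc=1: ori   r1, r5, 13  regs=(0,15,0,12,7,7,3)
  step pc=2: addi  r4, r3, 10  regs=(0,15,0,12,22,7,3)
  step pc=3: bne  r3, r0, L6  cond=T  regs=(0,15,0,12,22,7,3)
  step pc=4: xor  r3, r4, r2  regs=(0,15,0,22,22,7,3)
  step pc=6: andi  r4, r2, 13  regs=(0,15,0,22,0,7,3)
  step pc=7: beq  r3, r5, L9  cond=F  regs=(0,15,0,22,0,7,3)
  step pc=8: add  r4, r3, r3  regs=(0,15,0,22,44,7,3)
  step pc=9: addi  r2, r2, 15  regs=(0,15,15,22,44,7,3)
  step pc=10: andi  r3, r2, 3  regs=(0,15,15,3,44,7,3)
  step pc=11: and  r2, r5, r0  regs=(0,15,0,3,44,7,3)

44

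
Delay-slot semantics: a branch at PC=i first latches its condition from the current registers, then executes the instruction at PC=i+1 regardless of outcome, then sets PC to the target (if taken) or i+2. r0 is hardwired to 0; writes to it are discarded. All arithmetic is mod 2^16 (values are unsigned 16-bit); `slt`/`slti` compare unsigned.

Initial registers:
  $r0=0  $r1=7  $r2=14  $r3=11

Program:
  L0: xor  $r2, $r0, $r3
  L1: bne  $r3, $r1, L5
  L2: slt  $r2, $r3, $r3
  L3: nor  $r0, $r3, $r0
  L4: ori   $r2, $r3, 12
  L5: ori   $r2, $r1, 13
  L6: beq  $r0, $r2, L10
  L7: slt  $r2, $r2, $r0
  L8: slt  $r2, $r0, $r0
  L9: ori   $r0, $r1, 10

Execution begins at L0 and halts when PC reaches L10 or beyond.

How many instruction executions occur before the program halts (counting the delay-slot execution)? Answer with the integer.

PC=0  xor  $r2, $r0, $r3     | $r0=0 $r1=7 $r2=11 $r3=11
PC=1  bne  $r3, $r1, L5      | $r0=0 $r1=7 $r2=11 $r3=11  [TAKEN]
PC=2  slt  $r2, $r3, $r3     | $r0=0 $r1=7 $r2=0 $r3=11
PC=5  ori   $r2, $r1, 13     | $r0=0 $r1=7 $r2=15 $r3=11
PC=6  beq  $r0, $r2, L10     | $r0=0 $r1=7 $r2=15 $r3=11  [not taken]
PC=7  slt  $r2, $r2, $r0     | $r0=0 $r1=7 $r2=0 $r3=11
PC=8  slt  $r2, $r0, $r0     | $r0=0 $r1=7 $r2=0 $r3=11
PC=9  ori   $r0, $r1, 10     | $r0=0 $r1=7 $r2=0 $r3=11

8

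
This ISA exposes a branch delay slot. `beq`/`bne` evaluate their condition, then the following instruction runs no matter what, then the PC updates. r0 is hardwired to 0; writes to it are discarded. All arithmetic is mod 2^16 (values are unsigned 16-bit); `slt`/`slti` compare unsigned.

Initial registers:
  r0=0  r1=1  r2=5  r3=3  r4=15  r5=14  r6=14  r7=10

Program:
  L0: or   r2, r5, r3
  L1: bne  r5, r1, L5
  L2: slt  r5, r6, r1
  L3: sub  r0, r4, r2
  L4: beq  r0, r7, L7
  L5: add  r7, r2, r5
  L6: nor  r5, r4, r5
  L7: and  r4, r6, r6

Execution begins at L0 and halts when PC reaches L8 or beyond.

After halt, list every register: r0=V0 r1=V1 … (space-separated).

#0 or   r2, r5, r3 ; 0/1/15/3/15/14/14/10
#1 bne  r5, r1, L5 ; 0/1/15/3/15/14/14/10 ; →target
#2 slt  r5, r6, r1 ; 0/1/15/3/15/0/14/10
#5 add  r7, r2, r5 ; 0/1/15/3/15/0/14/15
#6 nor  r5, r4, r5 ; 0/1/15/3/15/65520/14/15
#7 and  r4, r6, r6 ; 0/1/15/3/14/65520/14/15

r0=0 r1=1 r2=15 r3=3 r4=14 r5=65520 r6=14 r7=15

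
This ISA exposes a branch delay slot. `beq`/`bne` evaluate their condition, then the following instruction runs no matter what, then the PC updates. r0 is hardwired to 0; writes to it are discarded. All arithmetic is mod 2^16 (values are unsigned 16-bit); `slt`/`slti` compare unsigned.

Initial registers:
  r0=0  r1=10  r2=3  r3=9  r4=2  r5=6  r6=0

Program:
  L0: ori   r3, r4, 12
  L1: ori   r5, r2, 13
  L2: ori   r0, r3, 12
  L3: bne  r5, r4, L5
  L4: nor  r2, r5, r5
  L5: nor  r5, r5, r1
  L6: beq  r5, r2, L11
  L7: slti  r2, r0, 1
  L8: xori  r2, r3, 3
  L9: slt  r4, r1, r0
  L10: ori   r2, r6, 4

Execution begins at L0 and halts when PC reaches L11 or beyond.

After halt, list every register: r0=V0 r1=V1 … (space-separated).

[0] ori   r3, r4, 12  →  {r0:0, r1:10, r2:3, r3:14, r4:2, r5:6, r6:0}
[1] ori   r5, r2, 13  →  {r0:0, r1:10, r2:3, r3:14, r4:2, r5:15, r6:0}
[2] ori   r0, r3, 12  →  {r0:0, r1:10, r2:3, r3:14, r4:2, r5:15, r6:0}
[3] bne  r5, r4, L5  →  {r0:0, r1:10, r2:3, r3:14, r4:2, r5:15, r6:0}  ⟨branch taken⟩
[4] nor  r2, r5, r5  →  {r0:0, r1:10, r2:65520, r3:14, r4:2, r5:15, r6:0}
[5] nor  r5, r5, r1  →  {r0:0, r1:10, r2:65520, r3:14, r4:2, r5:65520, r6:0}
[6] beq  r5, r2, L11  →  {r0:0, r1:10, r2:65520, r3:14, r4:2, r5:65520, r6:0}  ⟨branch taken⟩
[7] slti  r2, r0, 1  →  {r0:0, r1:10, r2:1, r3:14, r4:2, r5:65520, r6:0}

r0=0 r1=10 r2=1 r3=14 r4=2 r5=65520 r6=0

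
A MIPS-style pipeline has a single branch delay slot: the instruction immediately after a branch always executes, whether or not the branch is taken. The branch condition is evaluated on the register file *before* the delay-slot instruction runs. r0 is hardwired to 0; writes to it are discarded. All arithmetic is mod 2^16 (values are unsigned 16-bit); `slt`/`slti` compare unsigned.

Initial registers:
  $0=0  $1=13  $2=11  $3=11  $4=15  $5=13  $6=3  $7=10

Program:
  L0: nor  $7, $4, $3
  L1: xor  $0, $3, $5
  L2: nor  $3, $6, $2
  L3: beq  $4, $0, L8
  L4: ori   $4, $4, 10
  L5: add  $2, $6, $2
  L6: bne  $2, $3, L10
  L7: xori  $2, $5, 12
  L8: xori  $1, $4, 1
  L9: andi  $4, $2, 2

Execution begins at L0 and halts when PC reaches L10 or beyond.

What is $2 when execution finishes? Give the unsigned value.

PC=0  nor  $7, $4, $3        | $0=0 $1=13 $2=11 $3=11 $4=15 $5=13 $6=3 $7=65520
PC=1  xor  $0, $3, $5        | $0=0 $1=13 $2=11 $3=11 $4=15 $5=13 $6=3 $7=65520
PC=2  nor  $3, $6, $2        | $0=0 $1=13 $2=11 $3=65524 $4=15 $5=13 $6=3 $7=65520
PC=3  beq  $4, $0, L8        | $0=0 $1=13 $2=11 $3=65524 $4=15 $5=13 $6=3 $7=65520  [not taken]
PC=4  ori   $4, $4, 10       | $0=0 $1=13 $2=11 $3=65524 $4=15 $5=13 $6=3 $7=65520
PC=5  add  $2, $6, $2        | $0=0 $1=13 $2=14 $3=65524 $4=15 $5=13 $6=3 $7=65520
PC=6  bne  $2, $3, L10       | $0=0 $1=13 $2=14 $3=65524 $4=15 $5=13 $6=3 $7=65520  [TAKEN]
PC=7  xori  $2, $5, 12       | $0=0 $1=13 $2=1 $3=65524 $4=15 $5=13 $6=3 $7=65520

1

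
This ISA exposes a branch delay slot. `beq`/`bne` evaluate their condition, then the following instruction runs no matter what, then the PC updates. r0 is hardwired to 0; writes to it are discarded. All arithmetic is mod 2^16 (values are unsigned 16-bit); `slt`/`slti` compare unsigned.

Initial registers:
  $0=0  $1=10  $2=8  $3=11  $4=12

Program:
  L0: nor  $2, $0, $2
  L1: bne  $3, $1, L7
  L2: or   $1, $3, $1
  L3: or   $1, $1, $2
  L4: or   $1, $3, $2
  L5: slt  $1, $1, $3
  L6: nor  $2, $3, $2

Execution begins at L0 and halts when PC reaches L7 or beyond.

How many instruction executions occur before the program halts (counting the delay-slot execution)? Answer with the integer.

  step pc=0: nor  $2, $0, $2  regs=(0,10,65527,11,12)
  step pc=1: bne  $3, $1, L7  cond=T  regs=(0,10,65527,11,12)
  step pc=2: or   $1, $3, $1  regs=(0,11,65527,11,12)

3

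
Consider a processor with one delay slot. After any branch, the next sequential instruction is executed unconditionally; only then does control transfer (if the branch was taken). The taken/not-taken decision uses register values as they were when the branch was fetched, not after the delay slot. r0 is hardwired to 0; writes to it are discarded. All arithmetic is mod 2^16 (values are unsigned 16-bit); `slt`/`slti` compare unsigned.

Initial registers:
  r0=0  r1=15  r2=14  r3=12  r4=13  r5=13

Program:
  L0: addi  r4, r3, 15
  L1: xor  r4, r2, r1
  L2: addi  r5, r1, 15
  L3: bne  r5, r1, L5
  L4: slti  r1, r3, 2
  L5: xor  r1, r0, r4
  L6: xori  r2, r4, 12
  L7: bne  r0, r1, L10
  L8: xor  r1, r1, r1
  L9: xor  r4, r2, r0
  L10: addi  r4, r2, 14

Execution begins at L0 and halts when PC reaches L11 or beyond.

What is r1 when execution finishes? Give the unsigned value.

0

#0 addi  r4, r3, 15 ; 0/15/14/12/27/13
#1 xor  r4, r2, r1 ; 0/15/14/12/1/13
#2 addi  r5, r1, 15 ; 0/15/14/12/1/30
#3 bne  r5, r1, L5 ; 0/15/14/12/1/30 ; →target
#4 slti  r1, r3, 2 ; 0/0/14/12/1/30
#5 xor  r1, r0, r4 ; 0/1/14/12/1/30
#6 xori  r2, r4, 12 ; 0/1/13/12/1/30
#7 bne  r0, r1, L10 ; 0/1/13/12/1/30 ; →target
#8 xor  r1, r1, r1 ; 0/0/13/12/1/30
#10 addi  r4, r2, 14 ; 0/0/13/12/27/30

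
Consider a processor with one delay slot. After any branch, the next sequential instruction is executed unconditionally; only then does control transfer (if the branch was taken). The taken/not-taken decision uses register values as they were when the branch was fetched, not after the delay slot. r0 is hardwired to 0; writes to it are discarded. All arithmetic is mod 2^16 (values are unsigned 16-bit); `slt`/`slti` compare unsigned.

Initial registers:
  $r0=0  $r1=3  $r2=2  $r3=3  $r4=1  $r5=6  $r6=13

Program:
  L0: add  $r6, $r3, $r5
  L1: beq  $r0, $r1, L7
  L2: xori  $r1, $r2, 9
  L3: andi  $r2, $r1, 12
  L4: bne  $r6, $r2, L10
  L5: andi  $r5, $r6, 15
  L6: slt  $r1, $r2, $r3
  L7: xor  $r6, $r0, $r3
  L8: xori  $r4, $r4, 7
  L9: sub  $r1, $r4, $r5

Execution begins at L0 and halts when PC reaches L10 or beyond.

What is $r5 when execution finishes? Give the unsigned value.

9

[0] add  $r6, $r3, $r5  →  {$r0:0, $r1:3, $r2:2, $r3:3, $r4:1, $r5:6, $r6:9}
[1] beq  $r0, $r1, L7  →  {$r0:0, $r1:3, $r2:2, $r3:3, $r4:1, $r5:6, $r6:9}  ⟨branch fallthrough⟩
[2] xori  $r1, $r2, 9  →  {$r0:0, $r1:11, $r2:2, $r3:3, $r4:1, $r5:6, $r6:9}
[3] andi  $r2, $r1, 12  →  {$r0:0, $r1:11, $r2:8, $r3:3, $r4:1, $r5:6, $r6:9}
[4] bne  $r6, $r2, L10  →  {$r0:0, $r1:11, $r2:8, $r3:3, $r4:1, $r5:6, $r6:9}  ⟨branch taken⟩
[5] andi  $r5, $r6, 15  →  {$r0:0, $r1:11, $r2:8, $r3:3, $r4:1, $r5:9, $r6:9}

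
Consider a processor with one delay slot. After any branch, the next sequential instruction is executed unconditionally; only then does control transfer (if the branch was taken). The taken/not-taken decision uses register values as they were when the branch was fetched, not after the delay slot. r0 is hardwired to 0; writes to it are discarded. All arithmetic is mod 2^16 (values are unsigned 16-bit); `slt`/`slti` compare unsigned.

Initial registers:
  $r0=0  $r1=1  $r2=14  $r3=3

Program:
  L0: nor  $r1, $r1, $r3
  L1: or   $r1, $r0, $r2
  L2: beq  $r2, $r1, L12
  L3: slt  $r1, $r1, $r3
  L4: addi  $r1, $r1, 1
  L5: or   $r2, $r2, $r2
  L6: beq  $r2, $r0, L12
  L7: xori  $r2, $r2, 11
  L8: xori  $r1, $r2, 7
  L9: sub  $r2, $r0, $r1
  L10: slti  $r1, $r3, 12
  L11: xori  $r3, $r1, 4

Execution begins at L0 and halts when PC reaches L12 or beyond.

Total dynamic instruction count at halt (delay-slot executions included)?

[0] nor  $r1, $r1, $r3  →  {$r0:0, $r1:65532, $r2:14, $r3:3}
[1] or   $r1, $r0, $r2  →  {$r0:0, $r1:14, $r2:14, $r3:3}
[2] beq  $r2, $r1, L12  →  {$r0:0, $r1:14, $r2:14, $r3:3}  ⟨branch taken⟩
[3] slt  $r1, $r1, $r3  →  {$r0:0, $r1:0, $r2:14, $r3:3}

4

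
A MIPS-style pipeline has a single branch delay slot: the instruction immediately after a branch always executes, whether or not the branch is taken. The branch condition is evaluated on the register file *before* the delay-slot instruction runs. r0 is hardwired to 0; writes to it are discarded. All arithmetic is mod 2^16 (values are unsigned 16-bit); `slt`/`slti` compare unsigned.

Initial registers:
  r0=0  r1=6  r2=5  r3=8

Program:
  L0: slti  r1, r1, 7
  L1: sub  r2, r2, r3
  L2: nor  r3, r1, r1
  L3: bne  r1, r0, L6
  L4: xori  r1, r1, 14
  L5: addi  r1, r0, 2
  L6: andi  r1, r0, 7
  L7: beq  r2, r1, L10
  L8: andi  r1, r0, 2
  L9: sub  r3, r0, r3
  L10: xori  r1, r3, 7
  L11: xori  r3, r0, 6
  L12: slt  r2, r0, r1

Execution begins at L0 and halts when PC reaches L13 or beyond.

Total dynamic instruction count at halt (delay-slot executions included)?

12

  step pc=0: slti  r1, r1, 7  regs=(0,1,5,8)
  step pc=1: sub  r2, r2, r3  regs=(0,1,65533,8)
  step pc=2: nor  r3, r1, r1  regs=(0,1,65533,65534)
  step pc=3: bne  r1, r0, L6  cond=T  regs=(0,1,65533,65534)
  step pc=4: xori  r1, r1, 14  regs=(0,15,65533,65534)
  step pc=6: andi  r1, r0, 7  regs=(0,0,65533,65534)
  step pc=7: beq  r2, r1, L10  cond=F  regs=(0,0,65533,65534)
  step pc=8: andi  r1, r0, 2  regs=(0,0,65533,65534)
  step pc=9: sub  r3, r0, r3  regs=(0,0,65533,2)
  step pc=10: xori  r1, r3, 7  regs=(0,5,65533,2)
  step pc=11: xori  r3, r0, 6  regs=(0,5,65533,6)
  step pc=12: slt  r2, r0, r1  regs=(0,5,1,6)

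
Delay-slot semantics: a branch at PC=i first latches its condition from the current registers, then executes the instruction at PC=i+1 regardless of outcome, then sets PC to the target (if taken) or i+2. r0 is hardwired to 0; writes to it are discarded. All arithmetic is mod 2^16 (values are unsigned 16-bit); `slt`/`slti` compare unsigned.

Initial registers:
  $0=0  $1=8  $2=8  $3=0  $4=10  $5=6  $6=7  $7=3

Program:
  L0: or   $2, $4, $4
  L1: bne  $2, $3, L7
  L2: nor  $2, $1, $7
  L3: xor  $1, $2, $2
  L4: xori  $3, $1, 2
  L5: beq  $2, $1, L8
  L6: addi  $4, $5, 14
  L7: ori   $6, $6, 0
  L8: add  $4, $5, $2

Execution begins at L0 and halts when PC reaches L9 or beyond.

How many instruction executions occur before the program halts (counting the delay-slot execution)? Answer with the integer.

5

  step pc=0: or   $2, $4, $4  regs=(0,8,10,0,10,6,7,3)
  step pc=1: bne  $2, $3, L7  cond=T  regs=(0,8,10,0,10,6,7,3)
  step pc=2: nor  $2, $1, $7  regs=(0,8,65524,0,10,6,7,3)
  step pc=7: ori   $6, $6, 0  regs=(0,8,65524,0,10,6,7,3)
  step pc=8: add  $4, $5, $2  regs=(0,8,65524,0,65530,6,7,3)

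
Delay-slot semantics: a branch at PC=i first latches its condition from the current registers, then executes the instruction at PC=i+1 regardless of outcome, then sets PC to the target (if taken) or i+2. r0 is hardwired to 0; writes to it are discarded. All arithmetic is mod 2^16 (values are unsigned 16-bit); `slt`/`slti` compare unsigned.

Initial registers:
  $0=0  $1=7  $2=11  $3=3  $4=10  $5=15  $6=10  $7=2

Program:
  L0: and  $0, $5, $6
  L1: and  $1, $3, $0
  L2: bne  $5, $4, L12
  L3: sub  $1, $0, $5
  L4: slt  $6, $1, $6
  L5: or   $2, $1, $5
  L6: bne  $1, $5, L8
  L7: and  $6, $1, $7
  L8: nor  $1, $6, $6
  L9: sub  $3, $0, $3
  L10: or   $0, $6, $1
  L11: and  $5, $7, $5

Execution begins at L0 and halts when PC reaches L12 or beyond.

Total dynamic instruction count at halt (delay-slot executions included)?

[0] and  $0, $5, $6  →  {$0:0, $1:7, $2:11, $3:3, $4:10, $5:15, $6:10, $7:2}
[1] and  $1, $3, $0  →  {$0:0, $1:0, $2:11, $3:3, $4:10, $5:15, $6:10, $7:2}
[2] bne  $5, $4, L12  →  {$0:0, $1:0, $2:11, $3:3, $4:10, $5:15, $6:10, $7:2}  ⟨branch taken⟩
[3] sub  $1, $0, $5  →  {$0:0, $1:65521, $2:11, $3:3, $4:10, $5:15, $6:10, $7:2}

4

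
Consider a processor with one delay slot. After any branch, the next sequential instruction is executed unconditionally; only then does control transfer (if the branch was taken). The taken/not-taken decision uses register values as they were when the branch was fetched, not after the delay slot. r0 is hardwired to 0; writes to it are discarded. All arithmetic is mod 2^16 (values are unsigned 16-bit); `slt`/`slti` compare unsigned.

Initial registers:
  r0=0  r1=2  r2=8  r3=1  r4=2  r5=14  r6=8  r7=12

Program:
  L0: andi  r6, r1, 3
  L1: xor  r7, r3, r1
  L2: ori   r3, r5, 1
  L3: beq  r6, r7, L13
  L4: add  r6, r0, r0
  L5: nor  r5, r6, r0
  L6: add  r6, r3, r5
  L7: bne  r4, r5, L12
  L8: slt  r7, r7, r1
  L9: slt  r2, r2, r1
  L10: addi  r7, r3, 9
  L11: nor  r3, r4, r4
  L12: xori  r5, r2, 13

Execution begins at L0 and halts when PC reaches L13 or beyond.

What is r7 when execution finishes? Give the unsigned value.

0

  step pc=0: andi  r6, r1, 3  regs=(0,2,8,1,2,14,2,12)
  step pc=1: xor  r7, r3, r1  regs=(0,2,8,1,2,14,2,3)
  step pc=2: ori   r3, r5, 1  regs=(0,2,8,15,2,14,2,3)
  step pc=3: beq  r6, r7, L13  cond=F  regs=(0,2,8,15,2,14,2,3)
  step pc=4: add  r6, r0, r0  regs=(0,2,8,15,2,14,0,3)
  step pc=5: nor  r5, r6, r0  regs=(0,2,8,15,2,65535,0,3)
  step pc=6: add  r6, r3, r5  regs=(0,2,8,15,2,65535,14,3)
  step pc=7: bne  r4, r5, L12  cond=T  regs=(0,2,8,15,2,65535,14,3)
  step pc=8: slt  r7, r7, r1  regs=(0,2,8,15,2,65535,14,0)
  step pc=12: xori  r5, r2, 13  regs=(0,2,8,15,2,5,14,0)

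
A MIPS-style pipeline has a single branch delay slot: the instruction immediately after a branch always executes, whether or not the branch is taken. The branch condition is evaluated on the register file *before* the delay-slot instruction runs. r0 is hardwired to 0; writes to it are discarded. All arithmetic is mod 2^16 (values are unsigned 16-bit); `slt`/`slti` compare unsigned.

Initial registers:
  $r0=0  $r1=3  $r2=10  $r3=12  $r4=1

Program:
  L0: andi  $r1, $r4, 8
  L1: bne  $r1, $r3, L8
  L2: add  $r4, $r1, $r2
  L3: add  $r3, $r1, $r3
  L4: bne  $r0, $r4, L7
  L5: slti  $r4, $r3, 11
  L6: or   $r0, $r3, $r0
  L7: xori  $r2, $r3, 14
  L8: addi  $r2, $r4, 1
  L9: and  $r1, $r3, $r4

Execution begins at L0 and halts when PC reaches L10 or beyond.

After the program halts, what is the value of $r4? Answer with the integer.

[0] andi  $r1, $r4, 8  →  {$r0:0, $r1:0, $r2:10, $r3:12, $r4:1}
[1] bne  $r1, $r3, L8  →  {$r0:0, $r1:0, $r2:10, $r3:12, $r4:1}  ⟨branch taken⟩
[2] add  $r4, $r1, $r2  →  {$r0:0, $r1:0, $r2:10, $r3:12, $r4:10}
[8] addi  $r2, $r4, 1  →  {$r0:0, $r1:0, $r2:11, $r3:12, $r4:10}
[9] and  $r1, $r3, $r4  →  {$r0:0, $r1:8, $r2:11, $r3:12, $r4:10}

10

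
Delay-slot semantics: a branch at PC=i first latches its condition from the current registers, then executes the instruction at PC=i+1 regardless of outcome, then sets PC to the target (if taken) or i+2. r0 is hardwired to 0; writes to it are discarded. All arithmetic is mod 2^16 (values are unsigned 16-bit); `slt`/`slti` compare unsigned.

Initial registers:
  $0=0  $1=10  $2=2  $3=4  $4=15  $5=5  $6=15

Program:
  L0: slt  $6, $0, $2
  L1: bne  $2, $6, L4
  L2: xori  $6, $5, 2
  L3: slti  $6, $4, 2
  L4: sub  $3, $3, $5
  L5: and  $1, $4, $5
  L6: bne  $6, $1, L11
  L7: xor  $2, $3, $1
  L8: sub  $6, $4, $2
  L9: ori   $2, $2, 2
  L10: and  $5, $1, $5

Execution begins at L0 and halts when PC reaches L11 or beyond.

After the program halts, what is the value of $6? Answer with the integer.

#0 slt  $6, $0, $2 ; 0/10/2/4/15/5/1
#1 bne  $2, $6, L4 ; 0/10/2/4/15/5/1 ; →target
#2 xori  $6, $5, 2 ; 0/10/2/4/15/5/7
#4 sub  $3, $3, $5 ; 0/10/2/65535/15/5/7
#5 and  $1, $4, $5 ; 0/5/2/65535/15/5/7
#6 bne  $6, $1, L11 ; 0/5/2/65535/15/5/7 ; →target
#7 xor  $2, $3, $1 ; 0/5/65530/65535/15/5/7

7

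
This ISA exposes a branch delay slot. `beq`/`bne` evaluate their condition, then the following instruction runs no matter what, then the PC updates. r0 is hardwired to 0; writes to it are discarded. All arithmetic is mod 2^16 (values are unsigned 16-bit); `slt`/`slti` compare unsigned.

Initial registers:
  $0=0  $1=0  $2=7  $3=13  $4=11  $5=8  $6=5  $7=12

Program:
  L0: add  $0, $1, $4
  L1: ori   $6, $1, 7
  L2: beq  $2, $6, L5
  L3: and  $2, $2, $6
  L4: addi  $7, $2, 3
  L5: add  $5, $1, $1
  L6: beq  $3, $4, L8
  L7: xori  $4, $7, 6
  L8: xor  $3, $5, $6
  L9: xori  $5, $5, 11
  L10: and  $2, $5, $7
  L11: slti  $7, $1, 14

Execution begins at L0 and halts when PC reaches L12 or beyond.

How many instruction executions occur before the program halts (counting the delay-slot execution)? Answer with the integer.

11

  step pc=0: add  $0, $1, $4  regs=(0,0,7,13,11,8,5,12)
  step pc=1: ori   $6, $1, 7  regs=(0,0,7,13,11,8,7,12)
  step pc=2: beq  $2, $6, L5  cond=T  regs=(0,0,7,13,11,8,7,12)
  step pc=3: and  $2, $2, $6  regs=(0,0,7,13,11,8,7,12)
  step pc=5: add  $5, $1, $1  regs=(0,0,7,13,11,0,7,12)
  step pc=6: beq  $3, $4, L8  cond=F  regs=(0,0,7,13,11,0,7,12)
  step pc=7: xori  $4, $7, 6  regs=(0,0,7,13,10,0,7,12)
  step pc=8: xor  $3, $5, $6  regs=(0,0,7,7,10,0,7,12)
  step pc=9: xori  $5, $5, 11  regs=(0,0,7,7,10,11,7,12)
  step pc=10: and  $2, $5, $7  regs=(0,0,8,7,10,11,7,12)
  step pc=11: slti  $7, $1, 14  regs=(0,0,8,7,10,11,7,1)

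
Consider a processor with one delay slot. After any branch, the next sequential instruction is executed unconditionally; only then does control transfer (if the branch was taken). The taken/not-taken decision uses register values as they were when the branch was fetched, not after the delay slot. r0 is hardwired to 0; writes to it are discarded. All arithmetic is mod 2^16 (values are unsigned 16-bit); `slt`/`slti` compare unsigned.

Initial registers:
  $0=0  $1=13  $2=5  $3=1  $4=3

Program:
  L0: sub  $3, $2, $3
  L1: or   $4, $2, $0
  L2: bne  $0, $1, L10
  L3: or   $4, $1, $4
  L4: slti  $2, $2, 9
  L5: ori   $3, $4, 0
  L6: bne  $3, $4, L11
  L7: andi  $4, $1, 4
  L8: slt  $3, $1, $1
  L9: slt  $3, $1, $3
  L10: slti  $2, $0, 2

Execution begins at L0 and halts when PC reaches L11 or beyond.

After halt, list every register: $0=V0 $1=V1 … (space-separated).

$0=0 $1=13 $2=1 $3=4 $4=13

  step pc=0: sub  $3, $2, $3  regs=(0,13,5,4,3)
  step pc=1: or   $4, $2, $0  regs=(0,13,5,4,5)
  step pc=2: bne  $0, $1, L10  cond=T  regs=(0,13,5,4,5)
  step pc=3: or   $4, $1, $4  regs=(0,13,5,4,13)
  step pc=10: slti  $2, $0, 2  regs=(0,13,1,4,13)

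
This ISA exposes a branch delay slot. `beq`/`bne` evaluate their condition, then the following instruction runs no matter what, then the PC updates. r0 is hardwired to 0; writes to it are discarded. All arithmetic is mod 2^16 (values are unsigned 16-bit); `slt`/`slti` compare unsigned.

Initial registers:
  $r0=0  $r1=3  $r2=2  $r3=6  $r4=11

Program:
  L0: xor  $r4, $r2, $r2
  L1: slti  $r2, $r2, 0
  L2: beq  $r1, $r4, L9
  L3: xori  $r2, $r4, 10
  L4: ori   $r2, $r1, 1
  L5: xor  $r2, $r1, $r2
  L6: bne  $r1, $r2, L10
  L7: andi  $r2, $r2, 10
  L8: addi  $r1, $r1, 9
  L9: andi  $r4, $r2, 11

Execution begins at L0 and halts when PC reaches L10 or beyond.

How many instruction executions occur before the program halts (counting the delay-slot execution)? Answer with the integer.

[0] xor  $r4, $r2, $r2  →  {$r0:0, $r1:3, $r2:2, $r3:6, $r4:0}
[1] slti  $r2, $r2, 0  →  {$r0:0, $r1:3, $r2:0, $r3:6, $r4:0}
[2] beq  $r1, $r4, L9  →  {$r0:0, $r1:3, $r2:0, $r3:6, $r4:0}  ⟨branch fallthrough⟩
[3] xori  $r2, $r4, 10  →  {$r0:0, $r1:3, $r2:10, $r3:6, $r4:0}
[4] ori   $r2, $r1, 1  →  {$r0:0, $r1:3, $r2:3, $r3:6, $r4:0}
[5] xor  $r2, $r1, $r2  →  {$r0:0, $r1:3, $r2:0, $r3:6, $r4:0}
[6] bne  $r1, $r2, L10  →  {$r0:0, $r1:3, $r2:0, $r3:6, $r4:0}  ⟨branch taken⟩
[7] andi  $r2, $r2, 10  →  {$r0:0, $r1:3, $r2:0, $r3:6, $r4:0}

8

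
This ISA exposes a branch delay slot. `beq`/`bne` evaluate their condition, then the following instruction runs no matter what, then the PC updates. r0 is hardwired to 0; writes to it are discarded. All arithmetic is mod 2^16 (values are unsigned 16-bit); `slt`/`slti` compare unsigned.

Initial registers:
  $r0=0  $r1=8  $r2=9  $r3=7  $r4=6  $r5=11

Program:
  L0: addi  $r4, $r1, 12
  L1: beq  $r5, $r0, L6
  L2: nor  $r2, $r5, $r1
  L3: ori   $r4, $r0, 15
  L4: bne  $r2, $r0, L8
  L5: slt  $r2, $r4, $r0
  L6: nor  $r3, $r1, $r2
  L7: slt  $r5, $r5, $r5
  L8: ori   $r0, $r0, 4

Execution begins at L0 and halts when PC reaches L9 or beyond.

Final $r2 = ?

[0] addi  $r4, $r1, 12  →  {$r0:0, $r1:8, $r2:9, $r3:7, $r4:20, $r5:11}
[1] beq  $r5, $r0, L6  →  {$r0:0, $r1:8, $r2:9, $r3:7, $r4:20, $r5:11}  ⟨branch fallthrough⟩
[2] nor  $r2, $r5, $r1  →  {$r0:0, $r1:8, $r2:65524, $r3:7, $r4:20, $r5:11}
[3] ori   $r4, $r0, 15  →  {$r0:0, $r1:8, $r2:65524, $r3:7, $r4:15, $r5:11}
[4] bne  $r2, $r0, L8  →  {$r0:0, $r1:8, $r2:65524, $r3:7, $r4:15, $r5:11}  ⟨branch taken⟩
[5] slt  $r2, $r4, $r0  →  {$r0:0, $r1:8, $r2:0, $r3:7, $r4:15, $r5:11}
[8] ori   $r0, $r0, 4  →  {$r0:0, $r1:8, $r2:0, $r3:7, $r4:15, $r5:11}

0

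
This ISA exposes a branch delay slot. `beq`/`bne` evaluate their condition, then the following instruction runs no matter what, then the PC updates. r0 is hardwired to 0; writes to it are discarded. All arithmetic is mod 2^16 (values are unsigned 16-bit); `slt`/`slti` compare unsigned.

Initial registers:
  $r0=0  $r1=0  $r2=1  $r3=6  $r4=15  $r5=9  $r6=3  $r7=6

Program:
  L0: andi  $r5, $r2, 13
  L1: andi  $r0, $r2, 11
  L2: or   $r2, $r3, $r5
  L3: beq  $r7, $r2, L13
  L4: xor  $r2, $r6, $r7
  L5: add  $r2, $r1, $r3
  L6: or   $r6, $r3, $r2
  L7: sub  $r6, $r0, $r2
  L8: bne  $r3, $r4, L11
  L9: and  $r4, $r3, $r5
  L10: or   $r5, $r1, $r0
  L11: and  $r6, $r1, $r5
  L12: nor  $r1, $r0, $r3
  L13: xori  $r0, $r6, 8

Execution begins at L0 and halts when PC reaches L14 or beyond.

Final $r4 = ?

#0 andi  $r5, $r2, 13 ; 0/0/1/6/15/1/3/6
#1 andi  $r0, $r2, 11 ; 0/0/1/6/15/1/3/6
#2 or   $r2, $r3, $r5 ; 0/0/7/6/15/1/3/6
#3 beq  $r7, $r2, L13 ; 0/0/7/6/15/1/3/6 ; →fallthru
#4 xor  $r2, $r6, $r7 ; 0/0/5/6/15/1/3/6
#5 add  $r2, $r1, $r3 ; 0/0/6/6/15/1/3/6
#6 or   $r6, $r3, $r2 ; 0/0/6/6/15/1/6/6
#7 sub  $r6, $r0, $r2 ; 0/0/6/6/15/1/65530/6
#8 bne  $r3, $r4, L11 ; 0/0/6/6/15/1/65530/6 ; →target
#9 and  $r4, $r3, $r5 ; 0/0/6/6/0/1/65530/6
#11 and  $r6, $r1, $r5 ; 0/0/6/6/0/1/0/6
#12 nor  $r1, $r0, $r3 ; 0/65529/6/6/0/1/0/6
#13 xori  $r0, $r6, 8 ; 0/65529/6/6/0/1/0/6

0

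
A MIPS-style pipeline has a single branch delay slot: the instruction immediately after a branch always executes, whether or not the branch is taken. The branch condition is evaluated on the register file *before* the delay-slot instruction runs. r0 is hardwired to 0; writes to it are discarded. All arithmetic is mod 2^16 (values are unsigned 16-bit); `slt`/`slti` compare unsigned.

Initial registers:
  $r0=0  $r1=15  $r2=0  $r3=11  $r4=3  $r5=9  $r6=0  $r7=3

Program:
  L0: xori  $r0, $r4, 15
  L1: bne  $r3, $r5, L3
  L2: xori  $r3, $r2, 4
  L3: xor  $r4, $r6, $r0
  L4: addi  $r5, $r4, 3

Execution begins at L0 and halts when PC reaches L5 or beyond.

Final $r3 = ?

[0] xori  $r0, $r4, 15  →  {$r0:0, $r1:15, $r2:0, $r3:11, $r4:3, $r5:9, $r6:0, $r7:3}
[1] bne  $r3, $r5, L3  →  {$r0:0, $r1:15, $r2:0, $r3:11, $r4:3, $r5:9, $r6:0, $r7:3}  ⟨branch taken⟩
[2] xori  $r3, $r2, 4  →  {$r0:0, $r1:15, $r2:0, $r3:4, $r4:3, $r5:9, $r6:0, $r7:3}
[3] xor  $r4, $r6, $r0  →  {$r0:0, $r1:15, $r2:0, $r3:4, $r4:0, $r5:9, $r6:0, $r7:3}
[4] addi  $r5, $r4, 3  →  {$r0:0, $r1:15, $r2:0, $r3:4, $r4:0, $r5:3, $r6:0, $r7:3}

4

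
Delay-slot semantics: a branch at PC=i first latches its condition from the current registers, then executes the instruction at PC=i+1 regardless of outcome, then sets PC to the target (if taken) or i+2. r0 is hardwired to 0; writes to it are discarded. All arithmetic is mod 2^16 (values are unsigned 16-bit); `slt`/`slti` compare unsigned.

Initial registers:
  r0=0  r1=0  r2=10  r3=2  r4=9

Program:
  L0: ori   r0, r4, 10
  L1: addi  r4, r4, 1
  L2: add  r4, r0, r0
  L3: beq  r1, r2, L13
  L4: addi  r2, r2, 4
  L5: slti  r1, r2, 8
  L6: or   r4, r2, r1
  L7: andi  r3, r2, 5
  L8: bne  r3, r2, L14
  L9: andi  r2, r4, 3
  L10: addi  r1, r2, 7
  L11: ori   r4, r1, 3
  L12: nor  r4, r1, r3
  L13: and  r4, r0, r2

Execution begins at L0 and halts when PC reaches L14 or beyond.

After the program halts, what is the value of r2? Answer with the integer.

2

[0] ori   r0, r4, 10  →  {r0:0, r1:0, r2:10, r3:2, r4:9}
[1] addi  r4, r4, 1  →  {r0:0, r1:0, r2:10, r3:2, r4:10}
[2] add  r4, r0, r0  →  {r0:0, r1:0, r2:10, r3:2, r4:0}
[3] beq  r1, r2, L13  →  {r0:0, r1:0, r2:10, r3:2, r4:0}  ⟨branch fallthrough⟩
[4] addi  r2, r2, 4  →  {r0:0, r1:0, r2:14, r3:2, r4:0}
[5] slti  r1, r2, 8  →  {r0:0, r1:0, r2:14, r3:2, r4:0}
[6] or   r4, r2, r1  →  {r0:0, r1:0, r2:14, r3:2, r4:14}
[7] andi  r3, r2, 5  →  {r0:0, r1:0, r2:14, r3:4, r4:14}
[8] bne  r3, r2, L14  →  {r0:0, r1:0, r2:14, r3:4, r4:14}  ⟨branch taken⟩
[9] andi  r2, r4, 3  →  {r0:0, r1:0, r2:2, r3:4, r4:14}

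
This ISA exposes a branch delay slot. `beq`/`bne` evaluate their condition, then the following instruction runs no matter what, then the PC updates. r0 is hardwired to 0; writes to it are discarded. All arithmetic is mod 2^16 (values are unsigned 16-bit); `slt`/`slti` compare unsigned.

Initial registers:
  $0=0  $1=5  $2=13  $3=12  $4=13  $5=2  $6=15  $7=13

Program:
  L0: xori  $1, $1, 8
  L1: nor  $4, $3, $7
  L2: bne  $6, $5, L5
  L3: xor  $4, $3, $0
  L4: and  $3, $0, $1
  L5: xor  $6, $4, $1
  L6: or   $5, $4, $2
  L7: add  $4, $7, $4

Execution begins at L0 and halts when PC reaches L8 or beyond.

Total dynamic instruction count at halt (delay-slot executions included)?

  step pc=0: xori  $1, $1, 8  regs=(0,13,13,12,13,2,15,13)
  step pc=1: nor  $4, $3, $7  regs=(0,13,13,12,65522,2,15,13)
  step pc=2: bne  $6, $5, L5  cond=T  regs=(0,13,13,12,65522,2,15,13)
  step pc=3: xor  $4, $3, $0  regs=(0,13,13,12,12,2,15,13)
  step pc=5: xor  $6, $4, $1  regs=(0,13,13,12,12,2,1,13)
  step pc=6: or   $5, $4, $2  regs=(0,13,13,12,12,13,1,13)
  step pc=7: add  $4, $7, $4  regs=(0,13,13,12,25,13,1,13)

7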